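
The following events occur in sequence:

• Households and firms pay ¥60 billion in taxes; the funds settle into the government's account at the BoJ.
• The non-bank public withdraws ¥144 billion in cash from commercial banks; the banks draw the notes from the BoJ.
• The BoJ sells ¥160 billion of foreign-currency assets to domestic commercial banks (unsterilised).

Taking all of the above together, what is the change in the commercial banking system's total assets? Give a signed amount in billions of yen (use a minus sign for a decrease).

-¥204 billion

Government account inflow ¥60 billion: bank balance sheets shrink → −¥60B.
Currency withdrawal ¥144 billion: bank balance sheets shrink → −¥144B.
FX sale ¥160 billion: just an asset swap on bank balance sheets → 0.
Net: −60 − 144 + 0 = -¥204 billion.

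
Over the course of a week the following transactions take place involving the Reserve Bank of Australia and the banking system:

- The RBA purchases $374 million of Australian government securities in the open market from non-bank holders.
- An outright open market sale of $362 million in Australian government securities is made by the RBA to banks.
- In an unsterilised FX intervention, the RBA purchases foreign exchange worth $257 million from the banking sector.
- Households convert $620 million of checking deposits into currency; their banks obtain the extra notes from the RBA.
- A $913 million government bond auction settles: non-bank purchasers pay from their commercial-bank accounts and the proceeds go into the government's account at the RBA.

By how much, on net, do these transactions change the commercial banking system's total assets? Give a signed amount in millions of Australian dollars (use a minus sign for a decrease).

Asset purchase (from non-banks) $374 million: bank balance sheets expand → +$374M.
OMO sale (to banks) $362 million: just an asset swap on bank balance sheets → 0.
FX purchase $257 million: just an asset swap on bank balance sheets → 0.
Currency withdrawal $620 million: bank balance sheets shrink → −$620M.
Government account inflow $913 million: bank balance sheets shrink → −$913M.
Net: 374 + 0 + 0 − 620 − 913 = -$1159 million.

-$1159 million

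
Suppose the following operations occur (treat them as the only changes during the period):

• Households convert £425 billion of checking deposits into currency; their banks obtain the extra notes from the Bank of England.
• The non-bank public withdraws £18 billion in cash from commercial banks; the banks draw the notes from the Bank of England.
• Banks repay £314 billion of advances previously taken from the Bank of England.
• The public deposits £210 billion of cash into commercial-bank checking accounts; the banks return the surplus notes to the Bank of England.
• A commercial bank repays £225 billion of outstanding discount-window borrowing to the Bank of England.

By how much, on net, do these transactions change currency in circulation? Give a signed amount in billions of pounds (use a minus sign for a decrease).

Bank of England balance sheet:
  Assets:      Loans to banks −£539B
  Liabilities: Bank reserves −£772B, Currency in circulation +£233B
Commercial banking system:
  Assets:      Reserves at CB −£772B
  Liabilities: Checkable deposits −£233B, Borrowings from CB −£539B
So the change in currency in circulation is +£233 billion.

+£233 billion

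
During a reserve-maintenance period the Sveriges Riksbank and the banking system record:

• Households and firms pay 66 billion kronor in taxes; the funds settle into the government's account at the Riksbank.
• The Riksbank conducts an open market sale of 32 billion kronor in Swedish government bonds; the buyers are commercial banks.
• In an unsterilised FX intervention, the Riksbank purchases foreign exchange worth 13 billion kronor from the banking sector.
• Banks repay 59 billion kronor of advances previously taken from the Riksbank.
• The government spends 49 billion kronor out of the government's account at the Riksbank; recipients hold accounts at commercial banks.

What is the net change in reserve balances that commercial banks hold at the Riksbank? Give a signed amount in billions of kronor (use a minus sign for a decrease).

Government account inflow 66 billion kronor: funds move from bank reserves into the government account → −66B.
OMO sale (to banks) 32 billion kronor: the buying banks pay out of their reserve balances → −32B.
FX purchase 13 billion kronor: the Riksbank pays by crediting reserve accounts → +13B.
Discount-window repayment 59 billion kronor: repayment is debited from reserves → −59B.
Government spending 49 billion kronor: government payments flow into bank reserve accounts → +49B.
Net: −66 − 32 + 13 − 59 + 49 = -95 billion.

-95 billion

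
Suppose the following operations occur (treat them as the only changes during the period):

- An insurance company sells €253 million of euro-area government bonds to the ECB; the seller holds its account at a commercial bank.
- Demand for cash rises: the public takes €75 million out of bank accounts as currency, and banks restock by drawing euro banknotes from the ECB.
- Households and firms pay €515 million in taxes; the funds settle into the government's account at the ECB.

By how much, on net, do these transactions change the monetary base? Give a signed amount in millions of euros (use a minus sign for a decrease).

ECB balance sheet:
  Assets:      Securities +€253M
  Liabilities: Bank reserves −€337M, Currency in circulation +€75M, Government deposits +€515M
Monetary base = currency + reserves: +€75M + (−€337M) = -€262 million.

-€262 million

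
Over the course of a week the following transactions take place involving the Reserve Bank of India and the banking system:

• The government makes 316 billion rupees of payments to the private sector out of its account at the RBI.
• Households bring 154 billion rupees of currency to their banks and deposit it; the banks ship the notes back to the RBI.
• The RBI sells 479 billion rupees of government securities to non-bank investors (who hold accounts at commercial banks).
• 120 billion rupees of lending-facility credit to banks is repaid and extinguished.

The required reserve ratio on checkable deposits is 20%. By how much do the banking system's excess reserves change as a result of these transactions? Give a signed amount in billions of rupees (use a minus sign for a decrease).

Government spending 316 billion rupees: reserves +316B, deposits +316B.
Currency deposit 154 billion rupees: reserves +154B, deposits +154B.
Asset sale (to non-banks) 479 billion rupees: reserves −479B, deposits −479B.
Discount-window repayment 120 billion rupees: reserves −120B, deposits 0.
Totals: Δreserves = −129B, Δdeposits = −9B.
Δrequired reserves = 20% × −9B = −1.8B.
Δexcess reserves = Δreserves − Δrequired = −129B − (−1.8B) = -127.2 billion.

-127.2 billion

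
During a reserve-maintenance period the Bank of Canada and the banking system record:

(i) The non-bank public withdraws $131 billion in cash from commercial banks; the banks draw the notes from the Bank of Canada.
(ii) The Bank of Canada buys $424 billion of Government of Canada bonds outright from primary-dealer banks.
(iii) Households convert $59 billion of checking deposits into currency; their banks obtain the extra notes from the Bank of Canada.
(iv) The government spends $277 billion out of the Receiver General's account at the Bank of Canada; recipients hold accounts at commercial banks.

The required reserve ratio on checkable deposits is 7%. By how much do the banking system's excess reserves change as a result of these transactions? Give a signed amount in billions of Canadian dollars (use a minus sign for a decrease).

Currency withdrawal $131 billion: reserves −$131B, deposits −$131B.
OMO purchase (from banks) $424 billion: reserves +$424B, deposits 0.
Currency withdrawal $59 billion: reserves −$59B, deposits −$59B.
Government spending $277 billion: reserves +$277B, deposits +$277B.
Totals: Δreserves = +$511B, Δdeposits = +$87B.
Δrequired reserves = 7% × +$87B = +$6.09B.
Δexcess reserves = Δreserves − Δrequired = +$511B − (+$6.09B) = +$504.91 billion.

+$504.91 billion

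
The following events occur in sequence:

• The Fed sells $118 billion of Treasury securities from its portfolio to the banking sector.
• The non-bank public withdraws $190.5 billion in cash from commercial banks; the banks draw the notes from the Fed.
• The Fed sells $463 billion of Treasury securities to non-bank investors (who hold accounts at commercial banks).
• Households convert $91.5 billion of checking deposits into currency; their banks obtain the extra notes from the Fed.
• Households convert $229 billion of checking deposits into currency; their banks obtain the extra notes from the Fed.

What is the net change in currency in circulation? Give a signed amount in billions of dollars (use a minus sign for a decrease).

Fed balance sheet:
  Assets:      Securities −$581B
  Liabilities: Bank reserves −$1092B, Currency in circulation +$511B
So the change in currency in circulation is +$511 billion.

+$511 billion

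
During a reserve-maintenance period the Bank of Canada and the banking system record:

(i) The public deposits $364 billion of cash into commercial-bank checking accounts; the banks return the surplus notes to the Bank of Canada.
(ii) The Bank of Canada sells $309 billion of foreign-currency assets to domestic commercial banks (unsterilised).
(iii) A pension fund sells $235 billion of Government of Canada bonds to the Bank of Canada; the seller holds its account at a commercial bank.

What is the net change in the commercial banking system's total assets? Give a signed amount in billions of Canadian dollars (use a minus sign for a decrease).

Currency deposit $364 billion: bank balance sheets expand → +$364B.
FX sale $309 billion: just an asset swap on bank balance sheets → 0.
Asset purchase (from non-banks) $235 billion: bank balance sheets expand → +$235B.
Net: 364 + 0 + 235 = +$599 billion.

+$599 billion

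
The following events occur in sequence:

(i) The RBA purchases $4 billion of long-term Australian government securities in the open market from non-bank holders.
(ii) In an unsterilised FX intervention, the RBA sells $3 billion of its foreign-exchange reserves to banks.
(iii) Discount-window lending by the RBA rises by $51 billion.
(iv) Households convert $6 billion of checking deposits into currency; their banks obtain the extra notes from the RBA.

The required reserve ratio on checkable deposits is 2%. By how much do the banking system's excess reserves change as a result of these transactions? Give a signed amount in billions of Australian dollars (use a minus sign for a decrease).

Asset purchase (from non-banks) $4 billion: reserves +$4B, deposits +$4B.
FX sale $3 billion: reserves −$3B, deposits 0.
Discount-window loan $51 billion: reserves +$51B, deposits 0.
Currency withdrawal $6 billion: reserves −$6B, deposits −$6B.
Totals: Δreserves = +$46B, Δdeposits = −$2B.
Δrequired reserves = 2% × −$2B = −$0.04B.
Δexcess reserves = Δreserves − Δrequired = +$46B − (−$0.04B) = +$46.04 billion.

+$46.04 billion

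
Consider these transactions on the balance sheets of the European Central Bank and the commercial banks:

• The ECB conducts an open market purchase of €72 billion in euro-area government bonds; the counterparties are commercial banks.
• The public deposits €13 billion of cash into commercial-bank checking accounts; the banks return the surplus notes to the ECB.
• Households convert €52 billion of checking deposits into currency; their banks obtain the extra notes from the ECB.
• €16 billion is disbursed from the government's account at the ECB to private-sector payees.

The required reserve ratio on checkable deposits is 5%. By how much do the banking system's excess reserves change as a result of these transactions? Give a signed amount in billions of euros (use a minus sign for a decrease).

+€50.15 billion

OMO purchase (from banks) €72 billion: reserves +€72B, deposits 0.
Currency deposit €13 billion: reserves +€13B, deposits +€13B.
Currency withdrawal €52 billion: reserves −€52B, deposits −€52B.
Government spending €16 billion: reserves +€16B, deposits +€16B.
Totals: Δreserves = +€49B, Δdeposits = −€23B.
Δrequired reserves = 5% × −€23B = −€1.15B.
Δexcess reserves = Δreserves − Δrequired = +€49B − (−€1.15B) = +€50.15 billion.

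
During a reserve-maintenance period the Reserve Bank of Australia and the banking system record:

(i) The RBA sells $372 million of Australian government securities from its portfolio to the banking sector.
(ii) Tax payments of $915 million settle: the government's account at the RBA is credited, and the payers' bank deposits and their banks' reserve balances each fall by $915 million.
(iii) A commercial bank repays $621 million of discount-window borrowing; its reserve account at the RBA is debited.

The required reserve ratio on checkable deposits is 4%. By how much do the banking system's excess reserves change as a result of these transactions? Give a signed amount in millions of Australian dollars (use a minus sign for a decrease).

OMO sale (to banks) $372 million: reserves −$372M, deposits 0.
Government account inflow $915 million: reserves −$915M, deposits −$915M.
Discount-window repayment $621 million: reserves −$621M, deposits 0.
Totals: Δreserves = −$1908M, Δdeposits = −$915M.
Δrequired reserves = 4% × −$915M = −$36.6M.
Δexcess reserves = Δreserves − Δrequired = −$1908M − (−$36.6M) = -$1871.4 million.

-$1871.4 million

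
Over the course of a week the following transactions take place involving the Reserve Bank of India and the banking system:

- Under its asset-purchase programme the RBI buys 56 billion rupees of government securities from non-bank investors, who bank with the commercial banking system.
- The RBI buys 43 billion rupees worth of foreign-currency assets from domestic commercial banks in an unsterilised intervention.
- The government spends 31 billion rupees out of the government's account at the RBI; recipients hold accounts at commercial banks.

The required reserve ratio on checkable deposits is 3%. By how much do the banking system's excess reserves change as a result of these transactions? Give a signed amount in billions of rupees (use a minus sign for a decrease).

Asset purchase (from non-banks) 56 billion rupees: reserves +56B, deposits +56B.
FX purchase 43 billion rupees: reserves +43B, deposits 0.
Government spending 31 billion rupees: reserves +31B, deposits +31B.
Totals: Δreserves = +130B, Δdeposits = +87B.
Δrequired reserves = 3% × +87B = +2.61B.
Δexcess reserves = Δreserves − Δrequired = +130B − (+2.61B) = +127.39 billion.

+127.39 billion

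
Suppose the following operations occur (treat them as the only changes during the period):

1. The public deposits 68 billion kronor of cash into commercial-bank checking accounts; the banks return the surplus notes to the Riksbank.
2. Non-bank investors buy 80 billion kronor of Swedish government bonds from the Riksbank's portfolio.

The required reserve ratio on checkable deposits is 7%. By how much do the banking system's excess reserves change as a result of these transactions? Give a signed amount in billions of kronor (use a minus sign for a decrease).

Currency deposit 68 billion kronor: reserves +68B, deposits +68B.
Asset sale (to non-banks) 80 billion kronor: reserves −80B, deposits −80B.
Totals: Δreserves = −12B, Δdeposits = −12B.
Δrequired reserves = 7% × −12B = −0.84B.
Δexcess reserves = Δreserves − Δrequired = −12B − (−0.84B) = -11.16 billion.

-11.16 billion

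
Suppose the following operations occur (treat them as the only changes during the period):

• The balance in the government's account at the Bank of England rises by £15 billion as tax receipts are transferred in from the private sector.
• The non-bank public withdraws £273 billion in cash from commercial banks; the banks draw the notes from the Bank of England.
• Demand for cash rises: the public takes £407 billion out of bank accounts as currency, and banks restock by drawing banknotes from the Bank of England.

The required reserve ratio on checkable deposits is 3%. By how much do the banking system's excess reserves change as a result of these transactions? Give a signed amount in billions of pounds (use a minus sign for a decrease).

Government account inflow £15 billion: reserves −£15B, deposits −£15B.
Currency withdrawal £273 billion: reserves −£273B, deposits −£273B.
Currency withdrawal £407 billion: reserves −£407B, deposits −£407B.
Totals: Δreserves = −£695B, Δdeposits = −£695B.
Δrequired reserves = 3% × −£695B = −£20.85B.
Δexcess reserves = Δreserves − Δrequired = −£695B − (−£20.85B) = -£674.15 billion.

-£674.15 billion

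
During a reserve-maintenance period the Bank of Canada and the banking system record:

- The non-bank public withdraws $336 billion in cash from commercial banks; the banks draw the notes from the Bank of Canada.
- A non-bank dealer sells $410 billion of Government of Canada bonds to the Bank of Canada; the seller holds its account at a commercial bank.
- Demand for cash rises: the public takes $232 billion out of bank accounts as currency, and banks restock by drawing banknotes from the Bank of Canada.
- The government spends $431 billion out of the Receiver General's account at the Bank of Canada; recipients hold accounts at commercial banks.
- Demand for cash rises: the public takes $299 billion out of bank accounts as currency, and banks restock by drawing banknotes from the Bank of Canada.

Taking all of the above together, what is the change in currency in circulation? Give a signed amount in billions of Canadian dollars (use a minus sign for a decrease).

Currency withdrawal $336 billion: notes leave the central bank → +$336B.
Asset purchase (from non-banks) $410 billion: no currency enters or leaves circulation → 0.
Currency withdrawal $232 billion: notes leave the central bank → +$232B.
Government spending $431 billion: no currency enters or leaves circulation → 0.
Currency withdrawal $299 billion: notes leave the central bank → +$299B.
Net: 336 + 0 + 232 + 0 + 299 = +$867 billion.

+$867 billion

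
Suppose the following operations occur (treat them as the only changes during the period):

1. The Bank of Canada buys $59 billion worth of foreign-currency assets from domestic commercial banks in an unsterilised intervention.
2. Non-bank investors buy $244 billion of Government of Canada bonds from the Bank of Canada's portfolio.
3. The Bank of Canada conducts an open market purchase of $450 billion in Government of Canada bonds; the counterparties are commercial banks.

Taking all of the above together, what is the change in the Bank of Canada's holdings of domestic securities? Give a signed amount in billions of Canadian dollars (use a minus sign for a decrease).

Bank of Canada balance sheet:
  Assets:      Securities +$206B, Foreign assets +$59B
  Liabilities: Bank reserves +$265B
So the change in the Bank of Canada's holdings of domestic securities is +$206 billion.

+$206 billion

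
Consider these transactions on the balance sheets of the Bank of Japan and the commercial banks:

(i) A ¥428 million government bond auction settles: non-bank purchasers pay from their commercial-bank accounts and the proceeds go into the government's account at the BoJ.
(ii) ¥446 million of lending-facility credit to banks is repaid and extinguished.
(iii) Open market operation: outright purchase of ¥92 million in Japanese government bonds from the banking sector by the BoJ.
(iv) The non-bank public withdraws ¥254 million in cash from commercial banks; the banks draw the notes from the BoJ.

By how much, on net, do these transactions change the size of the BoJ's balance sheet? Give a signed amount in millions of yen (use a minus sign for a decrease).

-¥354 million

Government account inflow ¥428 million: only the composition of liabilities changes → 0.
Discount-window repayment ¥446 million: a BoJ asset is shed → −¥446M.
OMO purchase (from banks) ¥92 million: a BoJ asset is acquired → +¥92M.
Currency withdrawal ¥254 million: only the composition of liabilities changes → 0.
Net: 0 − 446 + 92 + 0 = -¥354 million.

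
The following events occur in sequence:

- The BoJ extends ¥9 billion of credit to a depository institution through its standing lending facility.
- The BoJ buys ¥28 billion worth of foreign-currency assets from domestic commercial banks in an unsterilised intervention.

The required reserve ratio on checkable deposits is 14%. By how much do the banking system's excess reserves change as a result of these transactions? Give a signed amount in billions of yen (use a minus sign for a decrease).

Discount-window loan ¥9 billion: reserves +¥9B, deposits 0.
FX purchase ¥28 billion: reserves +¥28B, deposits 0.
Totals: Δreserves = +¥37B, Δdeposits = 0.
Δrequired reserves = 14% × 0 = 0.
Δexcess reserves = Δreserves − Δrequired = +¥37B − (0) = +¥37 billion.

+¥37 billion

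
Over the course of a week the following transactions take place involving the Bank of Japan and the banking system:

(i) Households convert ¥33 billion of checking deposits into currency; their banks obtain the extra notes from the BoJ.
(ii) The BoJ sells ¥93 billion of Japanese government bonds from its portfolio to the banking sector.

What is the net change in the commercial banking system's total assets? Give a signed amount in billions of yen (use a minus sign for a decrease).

Currency withdrawal ¥33 billion: bank balance sheets shrink → −¥33B.
OMO sale (to banks) ¥93 billion: just an asset swap on bank balance sheets → 0.
Net: −33 + 0 = -¥33 billion.

-¥33 billion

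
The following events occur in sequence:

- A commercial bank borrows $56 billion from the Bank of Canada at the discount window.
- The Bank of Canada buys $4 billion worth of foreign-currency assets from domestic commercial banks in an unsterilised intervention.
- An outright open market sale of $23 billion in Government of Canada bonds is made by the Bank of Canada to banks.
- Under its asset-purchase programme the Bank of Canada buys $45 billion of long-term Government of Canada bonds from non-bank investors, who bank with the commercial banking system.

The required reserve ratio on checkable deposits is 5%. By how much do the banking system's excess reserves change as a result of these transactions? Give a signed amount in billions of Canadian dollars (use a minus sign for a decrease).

+$79.75 billion

Discount-window loan $56 billion: reserves +$56B, deposits 0.
FX purchase $4 billion: reserves +$4B, deposits 0.
OMO sale (to banks) $23 billion: reserves −$23B, deposits 0.
Asset purchase (from non-banks) $45 billion: reserves +$45B, deposits +$45B.
Totals: Δreserves = +$82B, Δdeposits = +$45B.
Δrequired reserves = 5% × +$45B = +$2.25B.
Δexcess reserves = Δreserves − Δrequired = +$82B − (+$2.25B) = +$79.75 billion.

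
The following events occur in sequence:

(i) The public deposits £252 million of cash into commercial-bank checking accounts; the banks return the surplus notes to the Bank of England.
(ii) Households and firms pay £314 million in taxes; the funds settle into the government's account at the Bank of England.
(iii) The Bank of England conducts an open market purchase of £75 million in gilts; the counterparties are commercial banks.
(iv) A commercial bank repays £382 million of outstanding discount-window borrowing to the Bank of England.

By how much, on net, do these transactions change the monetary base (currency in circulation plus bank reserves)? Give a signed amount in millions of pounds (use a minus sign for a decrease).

Bank of England balance sheet:
  Assets:      Securities +£75M, Loans to banks −£382M
  Liabilities: Bank reserves −£369M, Currency in circulation −£252M, Government deposits +£314M
Commercial banking system:
  Assets:      Reserves at CB −£369M, Securities −£75M
  Liabilities: Checkable deposits −£62M, Borrowings from CB −£382M
Monetary base = currency + reserves: −£252M + (−£369M) = -£621 million.

-£621 million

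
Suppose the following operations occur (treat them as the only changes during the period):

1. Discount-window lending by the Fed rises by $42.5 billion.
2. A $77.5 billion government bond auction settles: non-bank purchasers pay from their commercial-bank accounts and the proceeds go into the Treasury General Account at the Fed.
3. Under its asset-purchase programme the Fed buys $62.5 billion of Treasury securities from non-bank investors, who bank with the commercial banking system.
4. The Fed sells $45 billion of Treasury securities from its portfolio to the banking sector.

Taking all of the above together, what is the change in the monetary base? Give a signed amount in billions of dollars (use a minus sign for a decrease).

-$17.5 billion

Discount-window loan $42.5 billion: Fed balance sheet expands → +$42.5B.
Government account inflow $77.5 billion: reserves shift to a non-base liability → −$77.5B.
Asset purchase (from non-banks) $62.5 billion: Fed balance sheet expands → +$62.5B.
OMO sale (to banks) $45 billion: Fed balance sheet contracts → −$45B.
Net: 42.5 − 77.5 + 62.5 − 45 = -$17.5 billion.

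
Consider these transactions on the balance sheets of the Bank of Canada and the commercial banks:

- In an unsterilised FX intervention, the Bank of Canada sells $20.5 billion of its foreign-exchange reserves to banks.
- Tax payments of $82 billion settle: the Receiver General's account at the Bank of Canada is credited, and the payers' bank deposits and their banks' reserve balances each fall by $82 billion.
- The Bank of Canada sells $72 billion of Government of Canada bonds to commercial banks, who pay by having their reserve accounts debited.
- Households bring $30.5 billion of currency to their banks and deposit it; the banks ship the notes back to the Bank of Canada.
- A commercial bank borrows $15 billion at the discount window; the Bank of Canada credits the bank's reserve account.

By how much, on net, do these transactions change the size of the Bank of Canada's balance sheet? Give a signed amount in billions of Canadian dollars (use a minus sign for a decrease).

-$77.5 billion

Bank of Canada balance sheet:
  Assets:      Securities −$72B, Loans to banks +$15B, Foreign assets −$20.5B
  Liabilities: Bank reserves −$129B, Currency in circulation −$30.5B, Government deposits +$82B
Commercial banking system:
  Assets:      Reserves at CB −$129B, Securities +$72B, Foreign assets +$20.5B
  Liabilities: Checkable deposits −$51.5B, Borrowings from CB +$15B
Change in total Bank of Canada assets = -$77.5 billion.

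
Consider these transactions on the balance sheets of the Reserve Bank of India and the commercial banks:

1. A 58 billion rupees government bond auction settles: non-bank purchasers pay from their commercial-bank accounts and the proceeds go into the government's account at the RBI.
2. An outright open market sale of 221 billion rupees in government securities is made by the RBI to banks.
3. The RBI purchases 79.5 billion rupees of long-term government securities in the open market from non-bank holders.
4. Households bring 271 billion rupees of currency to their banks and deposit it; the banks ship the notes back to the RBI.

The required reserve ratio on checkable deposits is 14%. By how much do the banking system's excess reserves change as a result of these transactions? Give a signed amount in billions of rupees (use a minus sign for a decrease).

Government account inflow 58 billion rupees: reserves −58B, deposits −58B.
OMO sale (to banks) 221 billion rupees: reserves −221B, deposits 0.
Asset purchase (from non-banks) 79.5 billion rupees: reserves +79.5B, deposits +79.5B.
Currency deposit 271 billion rupees: reserves +271B, deposits +271B.
Totals: Δreserves = +71.5B, Δdeposits = +292.5B.
Δrequired reserves = 14% × +292.5B = +40.95B.
Δexcess reserves = Δreserves − Δrequired = +71.5B − (+40.95B) = +30.55 billion.

+30.55 billion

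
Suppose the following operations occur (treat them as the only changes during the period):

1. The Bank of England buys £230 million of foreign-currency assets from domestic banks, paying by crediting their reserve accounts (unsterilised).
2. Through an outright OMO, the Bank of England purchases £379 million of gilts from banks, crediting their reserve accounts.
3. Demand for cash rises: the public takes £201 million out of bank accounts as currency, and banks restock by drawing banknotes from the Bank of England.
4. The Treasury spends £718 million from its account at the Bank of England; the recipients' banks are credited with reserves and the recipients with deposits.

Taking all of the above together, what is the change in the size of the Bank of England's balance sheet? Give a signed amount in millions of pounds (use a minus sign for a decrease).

+£609 million

FX purchase £230 million: a Bank of England asset is acquired → +£230M.
OMO purchase (from banks) £379 million: a Bank of England asset is acquired → +£379M.
Currency withdrawal £201 million: only the composition of liabilities changes → 0.
Government spending £718 million: only the composition of liabilities changes → 0.
Net: 230 + 379 + 0 + 0 = +£609 million.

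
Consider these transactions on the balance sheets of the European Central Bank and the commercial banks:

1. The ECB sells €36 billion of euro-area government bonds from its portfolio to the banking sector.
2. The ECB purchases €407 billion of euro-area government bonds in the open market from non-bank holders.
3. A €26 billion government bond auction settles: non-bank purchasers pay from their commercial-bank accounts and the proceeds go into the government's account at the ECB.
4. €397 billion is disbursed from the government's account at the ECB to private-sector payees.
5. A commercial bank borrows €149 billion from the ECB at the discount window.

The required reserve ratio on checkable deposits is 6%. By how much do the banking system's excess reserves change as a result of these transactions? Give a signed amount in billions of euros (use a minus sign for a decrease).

+€844.32 billion

OMO sale (to banks) €36 billion: reserves −€36B, deposits 0.
Asset purchase (from non-banks) €407 billion: reserves +€407B, deposits +€407B.
Government account inflow €26 billion: reserves −€26B, deposits −€26B.
Government spending €397 billion: reserves +€397B, deposits +€397B.
Discount-window loan €149 billion: reserves +€149B, deposits 0.
Totals: Δreserves = +€891B, Δdeposits = +€778B.
Δrequired reserves = 6% × +€778B = +€46.68B.
Δexcess reserves = Δreserves − Δrequired = +€891B − (+€46.68B) = +€844.32 billion.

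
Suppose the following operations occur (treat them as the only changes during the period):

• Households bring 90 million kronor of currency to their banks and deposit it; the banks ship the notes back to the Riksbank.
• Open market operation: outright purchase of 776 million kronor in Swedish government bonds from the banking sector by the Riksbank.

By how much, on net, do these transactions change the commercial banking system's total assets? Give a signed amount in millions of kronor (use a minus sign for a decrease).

Riksbank balance sheet:
  Assets:      Securities +776M
  Liabilities: Bank reserves +866M, Currency in circulation −90M
Commercial banking system:
  Assets:      Reserves at CB +866M, Securities −776M
  Liabilities: Checkable deposits +90M
Change in total bank assets = +90 million.

+90 million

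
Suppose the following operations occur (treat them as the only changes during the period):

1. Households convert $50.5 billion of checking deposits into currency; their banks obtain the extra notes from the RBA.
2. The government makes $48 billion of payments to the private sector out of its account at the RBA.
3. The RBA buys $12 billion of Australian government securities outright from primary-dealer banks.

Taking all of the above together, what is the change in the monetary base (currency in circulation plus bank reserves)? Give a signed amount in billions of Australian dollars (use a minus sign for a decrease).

Currency withdrawal $50.5 billion: just a shift between currency and reserves — both are base money → 0.
Government spending $48 billion: a non-base liability converts back to reserves → +$48B.
OMO purchase (from banks) $12 billion: RBA balance sheet expands → +$12B.
Net: 0 + 48 + 12 = +$60 billion.

+$60 billion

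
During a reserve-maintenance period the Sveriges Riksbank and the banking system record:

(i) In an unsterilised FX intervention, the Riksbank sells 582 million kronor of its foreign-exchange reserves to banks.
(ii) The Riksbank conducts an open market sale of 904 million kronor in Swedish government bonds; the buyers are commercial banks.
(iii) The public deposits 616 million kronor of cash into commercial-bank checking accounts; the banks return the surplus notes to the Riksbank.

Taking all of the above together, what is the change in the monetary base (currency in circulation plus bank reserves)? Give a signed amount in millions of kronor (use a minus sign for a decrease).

FX sale 582 million kronor: Riksbank balance sheet contracts → −582M.
OMO sale (to banks) 904 million kronor: Riksbank balance sheet contracts → −904M.
Currency deposit 616 million kronor: just a shift between currency and reserves — both are base money → 0.
Net: −582 − 904 + 0 = -1486 million.

-1486 million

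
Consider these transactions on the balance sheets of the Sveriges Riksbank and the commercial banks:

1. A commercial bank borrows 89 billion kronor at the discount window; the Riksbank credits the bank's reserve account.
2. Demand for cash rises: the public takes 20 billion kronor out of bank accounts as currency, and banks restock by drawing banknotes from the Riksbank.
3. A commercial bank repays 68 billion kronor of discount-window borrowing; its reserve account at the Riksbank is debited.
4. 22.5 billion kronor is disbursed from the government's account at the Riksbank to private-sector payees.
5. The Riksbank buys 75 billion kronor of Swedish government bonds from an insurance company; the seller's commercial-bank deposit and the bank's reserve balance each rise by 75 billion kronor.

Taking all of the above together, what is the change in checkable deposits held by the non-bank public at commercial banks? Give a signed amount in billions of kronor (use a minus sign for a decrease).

Riksbank balance sheet:
  Assets:      Securities +75B, Loans to banks +21B
  Liabilities: Bank reserves +98.5B, Currency in circulation +20B, Government deposits −22.5B
Commercial banking system:
  Assets:      Reserves at CB +98.5B
  Liabilities: Checkable deposits +77.5B, Borrowings from CB +21B
So the change in checkable deposits held by the non-bank public at commercial banks is +77.5 billion.

+77.5 billion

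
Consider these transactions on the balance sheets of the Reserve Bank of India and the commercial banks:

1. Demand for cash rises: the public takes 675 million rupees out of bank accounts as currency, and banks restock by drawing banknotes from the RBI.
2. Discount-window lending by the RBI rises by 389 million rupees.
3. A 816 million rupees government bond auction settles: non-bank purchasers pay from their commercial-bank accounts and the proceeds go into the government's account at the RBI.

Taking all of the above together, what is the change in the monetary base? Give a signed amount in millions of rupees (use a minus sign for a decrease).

-427 million

RBI balance sheet:
  Assets:      Loans to banks +389M
  Liabilities: Bank reserves −1102M, Currency in circulation +675M, Government deposits +816M
Monetary base = currency + reserves: +675M + (−1102M) = -427 million.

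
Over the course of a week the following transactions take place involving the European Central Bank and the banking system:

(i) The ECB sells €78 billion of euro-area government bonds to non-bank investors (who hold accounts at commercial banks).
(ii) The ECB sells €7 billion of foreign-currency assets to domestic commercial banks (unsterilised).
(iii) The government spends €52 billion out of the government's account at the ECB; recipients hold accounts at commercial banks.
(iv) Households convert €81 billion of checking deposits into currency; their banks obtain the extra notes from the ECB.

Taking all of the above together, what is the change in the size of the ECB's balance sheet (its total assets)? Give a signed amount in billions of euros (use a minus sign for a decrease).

-€85 billion

ECB balance sheet:
  Assets:      Securities −€78B, Foreign assets −€7B
  Liabilities: Bank reserves −€114B, Currency in circulation +€81B, Government deposits −€52B
Commercial banking system:
  Assets:      Reserves at CB −€114B, Foreign assets +€7B
  Liabilities: Checkable deposits −€107B
Change in total ECB assets = -€85 billion.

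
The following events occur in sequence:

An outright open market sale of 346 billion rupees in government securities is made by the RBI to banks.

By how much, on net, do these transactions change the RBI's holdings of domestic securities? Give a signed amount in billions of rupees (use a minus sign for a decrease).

-346 billion

OMO sale (to banks) 346 billion rupees: securities removed from the RBI's portfolio → −346B.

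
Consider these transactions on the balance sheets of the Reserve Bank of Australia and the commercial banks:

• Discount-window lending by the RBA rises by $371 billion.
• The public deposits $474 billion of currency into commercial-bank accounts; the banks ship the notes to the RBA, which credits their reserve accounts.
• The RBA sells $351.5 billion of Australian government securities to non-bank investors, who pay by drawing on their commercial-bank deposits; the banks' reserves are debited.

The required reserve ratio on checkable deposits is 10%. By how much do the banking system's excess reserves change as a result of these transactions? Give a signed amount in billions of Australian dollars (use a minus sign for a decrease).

Discount-window loan $371 billion: reserves +$371B, deposits 0.
Currency deposit $474 billion: reserves +$474B, deposits +$474B.
Asset sale (to non-banks) $351.5 billion: reserves −$351.5B, deposits −$351.5B.
Totals: Δreserves = +$493.5B, Δdeposits = +$122.5B.
Δrequired reserves = 10% × +$122.5B = +$12.25B.
Δexcess reserves = Δreserves − Δrequired = +$493.5B − (+$12.25B) = +$481.25 billion.

+$481.25 billion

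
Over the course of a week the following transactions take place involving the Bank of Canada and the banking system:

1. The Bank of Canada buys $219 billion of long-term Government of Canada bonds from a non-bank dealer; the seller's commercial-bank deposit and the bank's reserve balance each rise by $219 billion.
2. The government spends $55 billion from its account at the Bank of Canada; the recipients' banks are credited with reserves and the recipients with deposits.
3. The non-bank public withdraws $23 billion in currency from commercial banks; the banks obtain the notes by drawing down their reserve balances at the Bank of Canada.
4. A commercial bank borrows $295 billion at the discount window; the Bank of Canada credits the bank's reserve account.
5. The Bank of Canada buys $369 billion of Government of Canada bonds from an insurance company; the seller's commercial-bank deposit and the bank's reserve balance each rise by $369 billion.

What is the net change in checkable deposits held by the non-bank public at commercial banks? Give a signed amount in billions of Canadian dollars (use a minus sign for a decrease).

Asset purchase (from non-banks) $219 billion: non-bank counterparties' bank balances rise → +$219B.
Government spending $55 billion: non-bank counterparties' bank balances rise → +$55B.
Currency withdrawal $23 billion: non-bank counterparties' bank balances fall → −$23B.
Discount-window loan $295 billion: the counterparty is a bank, so public deposits are unchanged → 0.
Asset purchase (from non-banks) $369 billion: non-bank counterparties' bank balances rise → +$369B.
Net: 219 + 55 − 23 + 0 + 369 = +$620 billion.

+$620 billion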